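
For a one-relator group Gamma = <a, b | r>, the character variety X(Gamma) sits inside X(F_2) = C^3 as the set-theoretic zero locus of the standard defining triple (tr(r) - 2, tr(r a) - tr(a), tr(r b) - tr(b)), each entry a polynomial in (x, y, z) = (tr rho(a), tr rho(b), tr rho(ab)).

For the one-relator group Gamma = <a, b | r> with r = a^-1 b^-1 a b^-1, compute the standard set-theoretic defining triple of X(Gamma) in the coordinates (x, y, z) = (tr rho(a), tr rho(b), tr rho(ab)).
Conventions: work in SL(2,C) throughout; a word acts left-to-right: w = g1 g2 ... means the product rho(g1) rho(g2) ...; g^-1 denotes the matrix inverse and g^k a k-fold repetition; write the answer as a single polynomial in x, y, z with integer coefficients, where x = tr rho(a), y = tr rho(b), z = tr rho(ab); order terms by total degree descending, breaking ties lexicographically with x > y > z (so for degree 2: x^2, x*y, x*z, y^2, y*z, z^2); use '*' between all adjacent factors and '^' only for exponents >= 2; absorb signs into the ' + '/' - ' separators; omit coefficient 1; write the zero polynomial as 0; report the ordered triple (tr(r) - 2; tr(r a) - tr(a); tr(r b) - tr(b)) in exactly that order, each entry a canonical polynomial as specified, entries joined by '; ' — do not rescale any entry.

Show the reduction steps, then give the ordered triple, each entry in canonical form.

trace(b^-1) = trace(b) = y
apply: trace(b a b) = trace(b) trace(a b) - trace(a) = y*z - x
trace(b a b a) = trace(a b) trace(a b) - trace(1) = z^2 - 2
apply: trace(a b a^-1 b) = trace(b a b) trace(a) - trace(b a b a) = x*y*z - x^2 - z^2 + 2
use: trace(a^-1 b^-1 a b) = trace(a b a^-1) trace(b) - trace(a b a^-1 b) = -x*y*z + x^2 + y^2 + z^2 - 2
use: trace(a^-1 b^-1 a b^-1) = trace(a^-1 b^-1 a) trace(b) - trace(a^-1 b^-1 a b) = x*y*z - x^2 - z^2 + 2
apply: trace(b^-1 a) = trace(a) trace(b) - trace(a b) = x*y - z
use: trace(b^-1 a b^-1) = trace(b^-1 a) trace(b) - trace(b^-1 a b) = x*y^2 - y*z - x
assemble the triple (trace(r) - 2; trace(r a) - x; trace(r b) - y)

x*y*z - x^2 - z^2; x*y^2 - y*z - 2*x; 0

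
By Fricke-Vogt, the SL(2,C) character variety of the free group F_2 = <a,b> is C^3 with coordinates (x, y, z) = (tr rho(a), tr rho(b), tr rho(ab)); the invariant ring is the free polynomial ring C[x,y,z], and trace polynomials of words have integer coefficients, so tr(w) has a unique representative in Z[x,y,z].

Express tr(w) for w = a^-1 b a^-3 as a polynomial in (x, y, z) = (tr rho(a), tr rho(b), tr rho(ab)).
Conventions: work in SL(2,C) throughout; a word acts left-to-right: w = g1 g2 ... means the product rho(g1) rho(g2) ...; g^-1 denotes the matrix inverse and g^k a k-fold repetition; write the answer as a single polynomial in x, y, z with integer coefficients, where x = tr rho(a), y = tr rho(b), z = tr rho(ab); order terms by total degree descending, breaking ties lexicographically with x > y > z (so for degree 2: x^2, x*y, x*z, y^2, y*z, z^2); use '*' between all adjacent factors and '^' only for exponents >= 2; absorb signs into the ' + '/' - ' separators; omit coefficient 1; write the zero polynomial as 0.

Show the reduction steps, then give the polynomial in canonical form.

x^4*y - x^3*z - 3*x^2*y + 2*x*z + y

trace(b a^-1) = trace(b) trace(a) - trace(b a) = x*y - z
trace(a^-1 b a^-1) = trace(b a^-1) trace(a) - trace(b) = x^2*y - x*z - y
trace(a^-2 b a^-1) = trace(a^-1 b a^-1) trace(a) - trace(a^-1 b) = x^3*y - x^2*z - 2*x*y + z
trace(a^-1 b a^-3) = trace(a^-2 b a^-1) trace(a) - trace(a^-2 b) = x^4*y - x^3*z - 3*x^2*y + 2*x*z + y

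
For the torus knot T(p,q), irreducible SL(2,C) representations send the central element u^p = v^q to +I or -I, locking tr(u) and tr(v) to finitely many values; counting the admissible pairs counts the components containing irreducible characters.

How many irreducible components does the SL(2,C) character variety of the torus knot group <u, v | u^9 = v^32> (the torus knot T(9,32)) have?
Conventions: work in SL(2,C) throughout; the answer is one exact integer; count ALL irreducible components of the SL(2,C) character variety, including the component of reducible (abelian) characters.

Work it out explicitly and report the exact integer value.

125

In the torus knot group T(9,32), u^9 = v^32 is central, so an irreducible representation sends it to +I or -I (Schur).
This locks tr(u) to 2*cos(pi*alpha/9), alpha in 1..8, and tr(v) to 2*cos(pi*beta/32), beta in 1..31, on each component of irreducible characters.
u^9 = (-1)^alpha I and v^32 = (-1)^beta I must agree, so alpha and beta have equal parity.
Enumerate parity-matched pairs: 4*16 odd-odd plus 4*15 even-even gives 124.
components with irreducible characters: 124; plus the single component of reducible (abelian) characters: total 125.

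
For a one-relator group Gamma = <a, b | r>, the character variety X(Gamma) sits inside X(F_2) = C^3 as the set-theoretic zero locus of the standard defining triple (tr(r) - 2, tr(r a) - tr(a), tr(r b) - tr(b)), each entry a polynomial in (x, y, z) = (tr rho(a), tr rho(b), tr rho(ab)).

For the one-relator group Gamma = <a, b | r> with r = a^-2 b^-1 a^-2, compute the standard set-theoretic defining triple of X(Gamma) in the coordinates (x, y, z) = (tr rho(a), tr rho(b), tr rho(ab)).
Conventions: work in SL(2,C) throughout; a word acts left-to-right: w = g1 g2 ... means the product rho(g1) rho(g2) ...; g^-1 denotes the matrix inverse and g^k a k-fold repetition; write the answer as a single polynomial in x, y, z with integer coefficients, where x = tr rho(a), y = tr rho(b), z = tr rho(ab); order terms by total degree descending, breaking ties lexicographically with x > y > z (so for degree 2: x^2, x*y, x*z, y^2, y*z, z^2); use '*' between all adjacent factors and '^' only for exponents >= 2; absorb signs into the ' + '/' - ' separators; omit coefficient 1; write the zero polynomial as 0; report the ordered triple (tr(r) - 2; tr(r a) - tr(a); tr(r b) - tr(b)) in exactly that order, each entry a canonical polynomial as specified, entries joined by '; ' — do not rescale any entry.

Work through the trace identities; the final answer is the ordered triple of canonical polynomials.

tr(b^-1) = tr(b) = y
and tr(b^-1 a) = tr(a) * tr(b) - tr(a b) = x*y - z
next, tr(b^-1 a^-1) = tr(b^-1) * tr(a) - tr(b^-1 a) = z
and tr(b^-1 a^-2) = tr(b^-1 a^-1) * tr(a) - tr(b^-1) = x*z - y
tr(b^-1 a^-3) = tr(b^-1 a^-2) * tr(a) - tr(b^-1 a^-1) = x^2*z - x*y - z
tr(a^-2 b^-1 a^-2) = tr(b^-1 a^-3) * tr(a) - tr(b^-1 a^-2) = x^3*z - x^2*y - 2*x*z + y
and tr(b a^-2) = tr(b a^-1) * tr(a) - tr(b)   [inverse elimination on a] = x^2*y - x*z - y
and tr(a^-2 b a^-1) = tr(b a^-2) * tr(a) - tr(b a^-1)   [inverse elimination on a] = x^3*y - x^2*z - 2*x*y + z
and tr(b^2) = tr(b) * tr(b) - tr(1)   [square of b] = y^2 - 2
tr(b^2 a) = tr(b) * tr(a b) - tr(a)   [square of b] = y*z - x
and tr(b^2 a^-1) = tr(b^2) * tr(a) - tr(b^2 a)   [inverse elimination on a] = x*y^2 - y*z - x
and tr(b a^-2 b) = tr(b^2 a^-1) * tr(a) - tr(b^2)   [inverse elimination on a] = x^2*y^2 - x*y*z - x^2 - y^2 + 2
tr(b a b a) = tr(b a) * tr(b a) - tr(1)   [split at a repeated b] = z^2 - 2
next, tr(b a b a^-1) = tr(b a b) * tr(a) - tr(b a b a)   [inverse elimination on a] = x*y*z - x^2 - z^2 + 2
next, tr(b a^-2 b a) = tr(b a b a^-1) * tr(a) - tr(b a b)   [inverse elimination on a] = x^2*y*z - x^3 - x*z^2 - y*z + 3*x
tr(a^-2 b a^-1 b) = tr(b a^-2 b) * tr(a) - tr(b a^-2 b a)   [inverse elimination on a] = x^3*y^2 - 2*x^2*y*z - x*y^2 + x*z^2 + y*z - x
tr(b^-1 a^-2 b a^-1) = tr(a^-2 b a^-1) * tr(b) - tr(a^-2 b a^-1 b)   [inverse elimination on b] = x^2*y*z - x*y^2 - x*z^2 + x
and tr(a^-2) = tr(a^-1) * tr(a) - tr(1)   [inverse elimination on a] = x^2 - 2
tr(a^-2 b^-1 a^-2 b) = tr(b^-1 a^-2 b a^-1) * tr(a) - tr(b^-1 a^-2 b)   [inverse elimination on a] = x^3*y*z - x^2*y^2 - x^2*z^2 + 2
assemble the triple (tr(r) - 2; tr(r a) - x; tr(r b) - y)

x^3*z - x^2*y - 2*x*z + y - 2; x^2*z - x*y - x - z; x^3*y*z - x^2*y^2 - x^2*z^2 - y + 2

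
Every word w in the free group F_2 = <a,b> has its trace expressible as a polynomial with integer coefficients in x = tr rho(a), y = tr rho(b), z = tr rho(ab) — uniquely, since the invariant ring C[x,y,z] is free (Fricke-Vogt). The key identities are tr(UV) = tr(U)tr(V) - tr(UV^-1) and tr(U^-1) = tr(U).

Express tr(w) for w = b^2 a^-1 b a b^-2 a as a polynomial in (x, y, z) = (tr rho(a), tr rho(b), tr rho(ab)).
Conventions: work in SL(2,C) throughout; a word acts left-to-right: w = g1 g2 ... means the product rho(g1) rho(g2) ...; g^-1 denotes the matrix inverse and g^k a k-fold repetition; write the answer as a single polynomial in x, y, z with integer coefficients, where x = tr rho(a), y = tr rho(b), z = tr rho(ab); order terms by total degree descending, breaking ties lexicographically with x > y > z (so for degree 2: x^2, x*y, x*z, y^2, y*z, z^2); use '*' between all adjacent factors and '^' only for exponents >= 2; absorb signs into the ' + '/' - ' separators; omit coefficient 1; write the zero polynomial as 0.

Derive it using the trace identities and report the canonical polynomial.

x^2*y^4*z - x^3*y^3 - x*y^5 - 2*x*y^3*z^2 + y^4*z + y^2*z^3 + x^3*y + 5*x*y^3 + x*y*z^2 - 4*y^2*z - 4*x*y + z

reduce: trace(b^2 a) = trace(b) * trace(a b) - trace(a) = y*z - x
reduce: trace(b^2) = trace(b) * trace(b) - trace(1) = y^2 - 2
trace(a^2 b^2) = trace(a) * trace(b^2 a) - trace(b^2) = x*y*z - x^2 - y^2 + 2
trace(a^2 b) = trace(a) * trace(b a) - trace(b) = x*z - y
reduce: trace(a b^3 a) = trace(b) * trace(a^2 b^2) - trace(a^2 b) = x*y^2*z - x^2*y - y^3 - x*z + 3*y
reduce: trace(a b a b) = trace(a b) * trace(a b) - trace(1) = z^2 - 2
reduce: trace(b a b a b) = trace(b) * trace(a b a b) - trace(a b a) = y*z^2 - x*z - y
reduce: trace(a b^3 a b) = trace(b) * trace(b a b a b) - trace(b a b a) = y^2*z^2 - x*y*z - y^2 - z^2 + 2
trace(a b^3 a b^-1) = trace(a b^3 a) * trace(b) - trace(a b^3 a b) = x*y^3*z - x^2*y^2 - y^4 - y^2*z^2 + 4*y^2 + z^2 - 2
trace(b a b^-2 a b^2) = trace(a b^3 a b^-1) * trace(b) - trace(a b^3 a) = x*y^4*z - x^2*y^3 - y^5 - y^3*z^2 - x*y^2*z + x^2*y + 5*y^3 + y*z^2 + x*z - 5*y
trace(a b a^2 b) = trace(a) * trace(b a b a) - trace(b a b) = x*z^2 - y*z - x
trace(a b a^2) = trace(a) * trace(a b a) - trace(a b) = x^2*z - x*y - z
so trace(a b^2 a b a) = trace(b) * trace(a b a^2 b) - trace(a b a^2) = x*y*z^2 - x^2*z - y^2*z + z
so trace(a b a b a b) = trace(a b) * trace(a b a b) - trace(a^-1 b^-1) = z^3 - 3*z
trace(a b^2 a b a b) = trace(b) * trace(a b a b a b) - trace(a b a b a) = y*z^3 - x*z^2 - 2*y*z + x
trace(b^-1 a b^2 a b a) = trace(a b^2 a b a) * trace(b) - trace(a b^2 a b a b) = x*y^2*z^2 - x^2*y*z - y^3*z - y*z^3 + x*z^2 + 3*y*z - x
reduce: trace(b a b^-2 a b^2 a) = trace(b^-1 a b^2 a b a) * trace(b) - trace(b^-1 a b^2 a b a b) = x*y^3*z^2 - x^2*y^2*z - y^4*z - y^2*z^3 + x^2*z + 4*y^2*z - x*y - z
reduce: trace(b^2 a^-1 b a b^-2 a) = trace(b a b^-2 a b^2) * trace(a) - trace(b a b^-2 a b^2 a) = x^2*y^4*z - x^3*y^3 - x*y^5 - 2*x*y^3*z^2 + y^4*z + y^2*z^3 + x^3*y + 5*x*y^3 + x*y*z^2 - 4*y^2*z - 4*x*y + z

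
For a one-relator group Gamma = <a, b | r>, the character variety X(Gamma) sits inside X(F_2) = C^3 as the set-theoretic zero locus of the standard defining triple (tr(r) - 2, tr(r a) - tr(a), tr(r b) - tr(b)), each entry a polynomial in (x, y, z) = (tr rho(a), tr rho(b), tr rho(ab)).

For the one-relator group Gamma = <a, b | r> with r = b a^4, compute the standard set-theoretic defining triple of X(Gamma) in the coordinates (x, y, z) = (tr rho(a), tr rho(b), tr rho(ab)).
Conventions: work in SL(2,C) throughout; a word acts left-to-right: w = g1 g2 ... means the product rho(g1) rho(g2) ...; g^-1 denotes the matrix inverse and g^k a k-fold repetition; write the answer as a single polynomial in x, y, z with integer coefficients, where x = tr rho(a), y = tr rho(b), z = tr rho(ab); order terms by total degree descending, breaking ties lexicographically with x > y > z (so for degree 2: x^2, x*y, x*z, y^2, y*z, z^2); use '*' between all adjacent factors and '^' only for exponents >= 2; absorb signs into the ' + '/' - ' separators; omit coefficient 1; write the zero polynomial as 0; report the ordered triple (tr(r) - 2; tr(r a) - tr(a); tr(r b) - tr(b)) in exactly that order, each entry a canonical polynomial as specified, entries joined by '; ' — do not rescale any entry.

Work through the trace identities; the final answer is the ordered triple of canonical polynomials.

tr(b a^2) = tr(a)*tr(b a) - tr(b) = x*z - y
and tr(a^2 b a) = tr(a)*tr(b a^2) - tr(b a) = x^2*z - x*y - z
tr(b a^4) = tr(a)*tr(a^2 b a) - tr(a^2 b) = x^3*z - x^2*y - 2*x*z + y
tr(b a^5) = tr(a)*tr(a^2 b a^2) - tr(a^2 b a)   [square of a] = x^4*z - x^3*y - 3*x^2*z + 2*x*y + z
tr(a^2) = tr(a)*tr(a) - tr(1) = x^2 - 2
and tr(a^3) = tr(a)*tr(a^2) - tr(a) = x^3 - 3*x
tr(a^4) = tr(a)*tr(a^3) - tr(a^2) = x^4 - 4*x^2 + 2
and tr(b a^4 b) = tr(b)*tr(a^4 b) - tr(a^4) = x^3*y*z - x^4 - x^2*y^2 - 2*x*y*z + 4*x^2 + y^2 - 2
assemble the triple (tr(r) - 2; tr(r a) - x; tr(r b) - y)

x^3*z - x^2*y - 2*x*z + y - 2; x^4*z - x^3*y - 3*x^2*z + 2*x*y - x + z; x^3*y*z - x^4 - x^2*y^2 - 2*x*y*z + 4*x^2 + y^2 - y - 2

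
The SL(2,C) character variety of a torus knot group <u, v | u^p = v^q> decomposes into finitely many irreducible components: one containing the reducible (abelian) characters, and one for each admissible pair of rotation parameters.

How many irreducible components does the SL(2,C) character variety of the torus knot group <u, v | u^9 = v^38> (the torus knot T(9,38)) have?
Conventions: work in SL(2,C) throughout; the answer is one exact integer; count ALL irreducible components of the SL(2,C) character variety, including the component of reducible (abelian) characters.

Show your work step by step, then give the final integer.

149

Gamma = < u, v | u^9 = v^38 > (torus knot T(9,38)); the central element u^9 = v^38 acts as +I or -I in any irreducible SL(2,C) representation.
On an irreducible component, tr(u) is locked at 2*cos(pi*alpha/9) for some alpha in 1..8, and tr(v) at 2*cos(pi*beta/38) for some beta in 1..37.
u^9 = (-1)^alpha I and v^38 = (-1)^beta I must agree, so alpha and beta have equal parity.
count pairs: odd alpha (4 choices) x odd beta (19), plus even alpha (4) x even beta (18): 4*19 + 4*18 = 148.
components with irreducible characters: 148; plus the single component of reducible (abelian) characters: total 149.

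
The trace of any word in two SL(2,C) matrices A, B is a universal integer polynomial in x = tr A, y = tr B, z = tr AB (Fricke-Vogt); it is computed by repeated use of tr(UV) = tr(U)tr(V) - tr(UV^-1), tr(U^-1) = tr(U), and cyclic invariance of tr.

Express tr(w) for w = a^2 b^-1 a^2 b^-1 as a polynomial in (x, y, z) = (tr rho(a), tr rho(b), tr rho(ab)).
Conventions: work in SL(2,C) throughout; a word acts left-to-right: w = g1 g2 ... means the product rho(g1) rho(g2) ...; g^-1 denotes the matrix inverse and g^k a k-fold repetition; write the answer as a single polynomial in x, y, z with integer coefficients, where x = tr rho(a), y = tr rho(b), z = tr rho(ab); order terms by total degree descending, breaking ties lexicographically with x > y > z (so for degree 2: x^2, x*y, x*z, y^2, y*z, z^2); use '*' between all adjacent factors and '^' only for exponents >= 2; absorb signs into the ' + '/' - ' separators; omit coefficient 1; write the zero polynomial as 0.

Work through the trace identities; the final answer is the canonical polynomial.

x^4*y^2 - 2*x^3*y*z - 2*x^2*y^2 + x^2*z^2 + 2*x*y*z + y^2 - 2

reduce: trace(a^2) = trace(a)*trace(a) - trace(1)   [square of a] = x^2 - 2
trace(a^3) = trace(a)*trace(a^2) - trace(a)   [square of a] = x^3 - 3*x
reduce: trace(a^4) = trace(a)*trace(a^3) - trace(a^2)   [square of a] = x^4 - 4*x^2 + 2
reduce: trace(a b a) = trace(a)*trace(b a) - trace(b)   [square of a] = x*z - y
trace(a b a^2) = trace(a)*trace(a b a) - trace(a b)   [square of a] = x^2*z - x*y - z
so trace(a^4 b) = trace(a)*trace(a b a^2) - trace(a b a)   [square of a] = x^3*z - x^2*y - 2*x*z + y
so trace(a^2 b^-1 a^2) = trace(a^4)*trace(b) - trace(a^4 b)   [inverse elimination on b] = x^4*y - x^3*z - 3*x^2*y + 2*x*z + y
trace(b a b a) = trace(b a)*trace(b a) - trace(1)   [split at a repeated b] = z^2 - 2
reduce: trace(b a b) = trace(b)*trace(a b) - trace(a)   [square of b] = y*z - x
reduce: trace(b a^2 b a) = trace(a)*trace(b a b a) - trace(b a b)   [square of a] = x*z^2 - y*z - x
trace(b^2) = trace(b)*trace(b) - trace(1)   [square of b] = y^2 - 2
reduce: trace(b a^2 b) = trace(a)*trace(b^2 a) - trace(b^2)   [square of a] = x*y*z - x^2 - y^2 + 2
reduce: trace(a^2 b a^2 b) = trace(a)*trace(b a^2 b a) - trace(b a^2 b)   [square of a] = x^2*z^2 - 2*x*y*z + y^2 - 2
so trace(a^2 b^-1 a^2 b) = trace(a^2 b a^2)*trace(b) - trace(a^2 b a^2 b)   [inverse elimination on b] = x^3*y*z - x^2*y^2 - x^2*z^2 + 2
reduce: trace(a^2 b^-1 a^2 b^-1) = trace(a^2 b^-1 a^2)*trace(b) - trace(a^2 b^-1 a^2 b)   [inverse elimination on b] = x^4*y^2 - 2*x^3*y*z - 2*x^2*y^2 + x^2*z^2 + 2*x*y*z + y^2 - 2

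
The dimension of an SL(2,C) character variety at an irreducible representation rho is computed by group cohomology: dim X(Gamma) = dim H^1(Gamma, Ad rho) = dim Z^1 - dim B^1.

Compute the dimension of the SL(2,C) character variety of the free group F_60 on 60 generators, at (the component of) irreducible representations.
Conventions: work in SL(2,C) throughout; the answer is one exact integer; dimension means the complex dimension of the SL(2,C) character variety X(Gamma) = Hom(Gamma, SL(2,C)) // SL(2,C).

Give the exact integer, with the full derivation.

177

Gamma = F_60 has 60 generators and no relators.
So Z^1 = (sl_2)^60 in full: dim Z^1 = 180.
Irreducibility makes the coboundary map sl_2 -> Z^1 injective (trivial centralizer), so dim B^1 = 3.
dim X = dim H^1 = dim Z^1 - dim B^1 = 180 - 3 = 177.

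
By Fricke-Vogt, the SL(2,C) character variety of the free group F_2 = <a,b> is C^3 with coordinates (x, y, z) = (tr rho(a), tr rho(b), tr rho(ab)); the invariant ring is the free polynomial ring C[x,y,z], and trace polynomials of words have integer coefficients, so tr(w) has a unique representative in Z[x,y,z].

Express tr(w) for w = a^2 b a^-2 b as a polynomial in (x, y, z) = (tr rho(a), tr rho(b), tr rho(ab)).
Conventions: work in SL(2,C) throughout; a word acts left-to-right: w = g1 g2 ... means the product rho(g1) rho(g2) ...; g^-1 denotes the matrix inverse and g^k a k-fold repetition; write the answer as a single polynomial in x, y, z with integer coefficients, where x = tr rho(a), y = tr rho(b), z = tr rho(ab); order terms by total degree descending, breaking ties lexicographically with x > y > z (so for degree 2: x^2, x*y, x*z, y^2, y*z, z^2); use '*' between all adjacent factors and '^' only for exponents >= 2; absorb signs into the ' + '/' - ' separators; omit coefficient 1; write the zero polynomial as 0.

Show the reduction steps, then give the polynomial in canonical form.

trace(b^2 a) = trace(b) trace(a b) - trace(a)   [square of b] = y*z - x
use: trace(b^2) = trace(b) trace(b) - trace(1)   [square of b] = y^2 - 2
trace(b a^2 b) = trace(a) trace(b^2 a) - trace(b^2)   [square of a] = x*y*z - x^2 - y^2 + 2
trace(b a b a) = trace(b a) trace(b a) - trace(1)   [split at a repeated b] = z^2 - 2
trace(b a^2 b a) = trace(a) trace(b a b a) - trace(b a b)   [square of a] = x*z^2 - y*z - x
trace(a^-1 b a^2 b) = trace(b a^2 b) trace(a) - trace(b a^2 b a)   [inverse elimination on a] = x^2*y*z - x^3 - x*y^2 - x*z^2 + y*z + 3*x
trace(a^2 b a^-2 b) = trace(a^-1 b a^2 b) trace(a) - trace(a^-1 b a^2 b a)   [inverse elimination on a] = x^3*y*z - x^4 - x^2*y^2 - x^2*z^2 + 4*x^2 + y^2 - 2

x^3*y*z - x^4 - x^2*y^2 - x^2*z^2 + 4*x^2 + y^2 - 2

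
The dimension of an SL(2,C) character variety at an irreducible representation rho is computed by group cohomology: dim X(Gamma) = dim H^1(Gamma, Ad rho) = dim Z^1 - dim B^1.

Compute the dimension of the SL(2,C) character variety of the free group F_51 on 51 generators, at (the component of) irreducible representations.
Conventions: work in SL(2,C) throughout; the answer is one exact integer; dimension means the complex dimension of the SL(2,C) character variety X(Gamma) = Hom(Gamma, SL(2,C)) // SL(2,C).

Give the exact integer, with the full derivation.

150

Here Gamma is free of rank 51 — no relator constrains a cocycle.
Z^1(Gamma, Ad rho) = (sl_2)^51: a cocycle is a free choice of one sl_2 vector per generator, so dim Z^1 = 3*51 = 153.
Irreducibility makes the coboundary map sl_2 -> Z^1 injective (trivial centralizer), so dim B^1 = 3.
dim H^1 = 153 - 3 = 150, which is dim X.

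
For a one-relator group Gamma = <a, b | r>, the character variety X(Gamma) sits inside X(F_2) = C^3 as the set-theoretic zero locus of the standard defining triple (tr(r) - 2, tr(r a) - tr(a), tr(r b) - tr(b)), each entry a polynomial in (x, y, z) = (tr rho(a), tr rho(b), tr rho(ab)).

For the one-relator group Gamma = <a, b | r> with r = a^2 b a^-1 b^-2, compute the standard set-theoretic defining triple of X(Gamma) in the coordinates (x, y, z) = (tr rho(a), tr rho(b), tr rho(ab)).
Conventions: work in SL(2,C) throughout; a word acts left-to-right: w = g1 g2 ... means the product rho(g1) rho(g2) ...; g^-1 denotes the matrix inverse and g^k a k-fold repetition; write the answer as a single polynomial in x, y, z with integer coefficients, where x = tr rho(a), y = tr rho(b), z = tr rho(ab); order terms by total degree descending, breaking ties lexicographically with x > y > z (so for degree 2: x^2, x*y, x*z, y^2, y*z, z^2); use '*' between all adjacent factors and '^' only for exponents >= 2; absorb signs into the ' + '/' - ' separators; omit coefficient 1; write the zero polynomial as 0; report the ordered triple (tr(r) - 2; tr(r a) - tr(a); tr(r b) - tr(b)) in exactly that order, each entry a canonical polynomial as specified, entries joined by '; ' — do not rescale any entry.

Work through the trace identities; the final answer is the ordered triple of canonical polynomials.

-x^2*y^2*z + x^3*y + x*y^3 + x*y*z^2 - 3*x*y - z - 2; -x^3*y^2*z + x^4*y + x^2*y^3 + x^2*y*z^2 + x*y^2*z - 4*x^2*y - y^3 - y*z^2 - x*z - x + 3*y; -x^2*y*z + x^3 + x*y^2 + x*z^2 - 3*x - y

trace(a^2) = trace(a) * trace(a) - trace(1)   [square of a] = x^2 - 2
trace(a b a) = trace(a) * trace(b a) - trace(b)   [square of a] = x*z - y
trace(a^2 b a) = trace(a) * trace(a b a) - trace(a b)   [square of a] = x^2*z - x*y - z
trace(b a b a) = trace(a b) * trace(a b) - trace(1)   [split at a repeated a] = z^2 - 2
apply: trace(b a b) = trace(b) * trace(a b) - trace(a)   [square of b] = y*z - x
trace(a^2 b a b) = trace(a) * trace(b a b a) - trace(b a b)   [square of a] = x*z^2 - y*z - x
trace(b^-1 a^2 b a) = trace(a^2 b a) * trace(b) - trace(a^2 b a b)   [inverse elimination on b] = x^2*y*z - x*y^2 - x*z^2 + x
trace(b^-1 a^2 b a^-1) = trace(b^-1 a^2 b) * trace(a) - trace(b^-1 a^2 b a)   [inverse elimination on a] = -x^2*y*z + x^3 + x*y^2 + x*z^2 - 3*x
trace(a^2 b a^-1 b^-2) = trace(b^-1 a^2 b a^-1) * trace(b) - trace(b^-1 a^2 b a^-1 b)   [inverse elimination on b] = -x^2*y^2*z + x^3*y + x*y^3 + x*y*z^2 - 3*x*y - z
trace(a^3) = trace(a) * trace(a^2) - trace(a) = x^3 - 3*x
use: trace(a^3 b a) = trace(a) * trace(a^2 b a) - trace(a^2 b) = x^3*z - x^2*y - 2*x*z + y
apply: trace(a^3 b a b) = trace(a) * trace(b a b a^2) - trace(b a b a) = x^2*z^2 - x*y*z - x^2 - z^2 + 2
use: trace(b^-1 a^3 b a) = trace(a^3 b a) * trace(b) - trace(a^3 b a b) = x^3*y*z - x^2*y^2 - x^2*z^2 - x*y*z + x^2 + y^2 + z^2 - 2
apply: trace(b^-1 a^3 b a^-1) = trace(b^-1 a^3 b) * trace(a) - trace(b^-1 a^3 b a) = -x^3*y*z + x^4 + x^2*y^2 + x^2*z^2 + x*y*z - 4*x^2 - y^2 - z^2 + 2
apply: trace(a^2 b a^-1 b^-2 a) = trace(b^-1 a^3 b a^-1) * trace(b) - trace(b^-1 a^3 b a^-1 b) = -x^3*y^2*z + x^4*y + x^2*y^3 + x^2*y*z^2 + x*y^2*z - 4*x^2*y - y^3 - y*z^2 - x*z + 3*y
assemble the triple (trace(r) - 2; trace(r a) - x; trace(r b) - y)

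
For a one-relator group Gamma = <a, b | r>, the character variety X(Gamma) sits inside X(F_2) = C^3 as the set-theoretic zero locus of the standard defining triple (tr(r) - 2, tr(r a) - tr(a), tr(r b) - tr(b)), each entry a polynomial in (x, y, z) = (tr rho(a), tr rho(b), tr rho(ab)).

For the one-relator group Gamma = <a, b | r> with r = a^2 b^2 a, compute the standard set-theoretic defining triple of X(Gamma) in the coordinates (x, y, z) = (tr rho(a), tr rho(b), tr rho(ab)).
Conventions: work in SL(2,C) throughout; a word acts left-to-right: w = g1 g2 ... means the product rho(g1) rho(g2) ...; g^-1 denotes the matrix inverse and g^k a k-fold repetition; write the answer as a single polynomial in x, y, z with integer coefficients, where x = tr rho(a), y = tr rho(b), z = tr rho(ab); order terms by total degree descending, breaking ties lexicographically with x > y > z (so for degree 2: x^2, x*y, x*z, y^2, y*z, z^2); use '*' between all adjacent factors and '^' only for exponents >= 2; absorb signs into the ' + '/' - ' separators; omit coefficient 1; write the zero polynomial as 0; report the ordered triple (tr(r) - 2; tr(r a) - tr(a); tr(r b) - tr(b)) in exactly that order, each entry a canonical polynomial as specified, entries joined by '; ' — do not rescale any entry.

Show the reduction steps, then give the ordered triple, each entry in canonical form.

tr(a b a) = tr(a)*tr(b a) - tr(b) = x*z - y
reduce: tr(a^3 b) = tr(a)*tr(a b a) - tr(a b) = x^2*z - x*y - z
tr(a^2) = tr(a)*tr(a) - tr(1) = x^2 - 2
tr(a^3) = tr(a)*tr(a^2) - tr(a) = x^3 - 3*x
reduce: tr(a^2 b^2 a) = tr(b)*tr(a^3 b) - tr(a^3) = x^2*y*z - x^3 - x*y^2 - y*z + 3*x
reduce: tr(b^2 a) = tr(b)*tr(a b) - tr(a)   [square of b] = y*z - x
reduce: tr(b^2) = tr(b)*tr(b) - tr(1)   [square of b] = y^2 - 2
so tr(a b^2 a) = tr(a)*tr(b^2 a) - tr(b^2)   [square of a] = x*y*z - x^2 - y^2 + 2
tr(a^2 b^2 a^2) = tr(a)*tr(a b^2 a^2) - tr(a b^2 a)   [square of a] = x^3*y*z - x^4 - x^2*y^2 - 2*x*y*z + 4*x^2 + y^2 - 2
so tr(b a b a) = tr(a b)*tr(a b) - tr(1)   [split at repeated a] = z^2 - 2
reduce: tr(a b a^2 b) = tr(a)*tr(b a b a) - tr(b a b) = x*z^2 - y*z - x
reduce: tr(a^2 b^2 a b) = tr(b)*tr(a b a^2 b) - tr(a b a^2) = x*y*z^2 - x^2*z - y^2*z + z
assemble the triple (tr(r) - 2; tr(r a) - x; tr(r b) - y)

x^2*y*z - x^3 - x*y^2 - y*z + 3*x - 2; x^3*y*z - x^4 - x^2*y^2 - 2*x*y*z + 4*x^2 + y^2 - x - 2; x*y*z^2 - x^2*z - y^2*z - y + z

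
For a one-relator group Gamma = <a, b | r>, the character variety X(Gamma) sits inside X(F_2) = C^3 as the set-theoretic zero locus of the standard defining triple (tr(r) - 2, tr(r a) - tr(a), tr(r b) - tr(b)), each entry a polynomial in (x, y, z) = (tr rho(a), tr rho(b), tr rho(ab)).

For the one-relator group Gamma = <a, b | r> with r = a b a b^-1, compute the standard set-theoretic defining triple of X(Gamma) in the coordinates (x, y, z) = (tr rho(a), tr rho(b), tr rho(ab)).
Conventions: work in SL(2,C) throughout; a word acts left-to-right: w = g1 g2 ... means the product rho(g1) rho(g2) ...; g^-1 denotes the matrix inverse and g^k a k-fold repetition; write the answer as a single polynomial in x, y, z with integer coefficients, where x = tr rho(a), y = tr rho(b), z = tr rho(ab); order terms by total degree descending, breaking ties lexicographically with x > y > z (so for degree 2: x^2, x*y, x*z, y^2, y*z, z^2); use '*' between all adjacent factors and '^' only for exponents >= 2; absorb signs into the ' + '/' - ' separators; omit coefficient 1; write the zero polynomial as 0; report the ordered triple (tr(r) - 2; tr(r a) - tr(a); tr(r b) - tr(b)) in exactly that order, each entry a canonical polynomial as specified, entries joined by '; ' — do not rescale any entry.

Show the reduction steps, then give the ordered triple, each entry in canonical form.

trace(a b a) = trace(a)*trace(b a) - trace(b) = x*z - y
trace(a b a b) = trace(a b)*trace(a b) - trace(1) = z^2 - 2
use: trace(a b a b^-1) = trace(a b a)*trace(b) - trace(a b a b) = x*y*z - y^2 - z^2 + 2
trace(a^2 b a) = trace(a)*trace(b a^2) - trace(b a)  (reduce the a square) = x^2*z - x*y - z
trace(b a b) = trace(b)*trace(a b) - trace(a)  (reduce the b square) = y*z - x
trace(a^2 b a b) = trace(a)*trace(b a b a) - trace(b a b)  (reduce the a square) = x*z^2 - y*z - x
trace(a b a b^-1 a) = trace(a^2 b a)*trace(b) - trace(a^2 b a b)  (eliminate b^-1) = x^2*y*z - x*y^2 - x*z^2 + x
assemble the triple (trace(r) - 2; trace(r a) - x; trace(r b) - y)

x*y*z - y^2 - z^2; x^2*y*z - x*y^2 - x*z^2; x*z - 2*y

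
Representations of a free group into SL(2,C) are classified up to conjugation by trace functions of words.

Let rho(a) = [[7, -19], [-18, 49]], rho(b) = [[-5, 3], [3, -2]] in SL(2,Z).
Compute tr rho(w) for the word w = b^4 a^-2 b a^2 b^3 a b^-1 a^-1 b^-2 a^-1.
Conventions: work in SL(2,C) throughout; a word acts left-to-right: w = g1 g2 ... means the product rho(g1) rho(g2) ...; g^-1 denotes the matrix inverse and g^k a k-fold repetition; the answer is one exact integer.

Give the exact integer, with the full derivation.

88723808013149257976

rho(b) = [[-5, 3], [3, -2]]
... * rho(b) = [[-5, 3], [3, -2]]  ->  [[34, -21], [-21, 13]]
... * rho(b) = [[-5, 3], [3, -2]]  ->  [[-233, 144], [144, -89]]
... * rho(b) = [[-5, 3], [3, -2]]  ->  [[1597, -987], [-987, 610]]
... * rho(a^-1) = [[49, 19], [18, 7]]  ->  [[60487, 23434], [-37383, -14483]]
... * rho(a^-1) = [[49, 19], [18, 7]]  ->  [[3385675, 1313291], [-2092461, -811658]]
... * rho(b) = [[-5, 3], [3, -2]]  ->  [[-12988502, 7530443], [8027331, -4654067]]
... * rho(a) = [[7, -19], [-18, 49]]  ->  [[-226467488, 615773245], [139964523, -380568572]]
... * rho(a) = [[7, -19], [-18, 49]]  ->  [[-12669190826, 34475771277], [7829985957, -21307185965]]
... * rho(b) = [[-5, 3], [3, -2]]  ->  [[166773267961, -106959115032], [-103071487680, 66104329801]]
... * rho(b) = [[-5, 3], [3, -2]]  ->  [[-1154743684901, 714238033947], [713670427803, -441423122642]]
... * rho(b) = [[-5, 3], [3, -2]]  ->  [[7916432526346, -4892707122597], [-4892621506941, 3023857528693]]
... * rho(a) = [[7, -19], [-18, 49]]  ->  [[143483755891168, -390154867007827], [-88677786065061, 241128827537836]]
... * rho(b^-1) = [[-2, -3], [-3, -5]]  ->  [[883497089241145, 1520323067365631], [-546030910483386, -939610779493997]]
... * rho(a^-1) = [[49, 19], [18, 7]]  ->  [[70657172585397463, 27428706167141172], [-43668508644577860, -16951862755642313]]
... * rho(b^-1) = [[-2, -3], [-3, -5]]  ->  [[-223600463672218442, -349115048591898249], [138192605556082659, 215764839711945145]]
... * rho(b^-1) = [[-2, -3], [-3, -5]]  ->  [[1494546073120131631, 2416376633976146571], [-923679730248000753, -1493402015227973702]]
... * rho(a^-1) = [[49, 19], [18, 7]]  ->  [[116727536994457088197, 45311011827115526986], [-72141543056255563533, -28003728981307830221]]
tr = 116727536994457088197 + -28003728981307830221 = 88723808013149257976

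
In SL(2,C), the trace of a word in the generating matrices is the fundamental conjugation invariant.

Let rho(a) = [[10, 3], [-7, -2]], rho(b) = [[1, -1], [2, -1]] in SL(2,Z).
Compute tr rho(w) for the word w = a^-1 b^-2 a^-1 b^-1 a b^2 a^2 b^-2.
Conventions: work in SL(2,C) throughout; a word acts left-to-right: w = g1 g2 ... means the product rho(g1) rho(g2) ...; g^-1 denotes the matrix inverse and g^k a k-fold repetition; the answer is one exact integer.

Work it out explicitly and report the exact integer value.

rho(a^-1) = [[-2, -3], [7, 10]]
... * rho(b^-1) = [[-1, 1], [-2, 1]]  ->  [[8, -5], [-27, 17]]
... * rho(b^-1) = [[-1, 1], [-2, 1]]  ->  [[2, 3], [-7, -10]]
... * rho(a^-1) = [[-2, -3], [7, 10]]  ->  [[17, 24], [-56, -79]]
... * rho(b^-1) = [[-1, 1], [-2, 1]]  ->  [[-65, 41], [214, -135]]
... * rho(a) = [[10, 3], [-7, -2]]  ->  [[-937, -277], [3085, 912]]
... * rho(b) = [[1, -1], [2, -1]]  ->  [[-1491, 1214], [4909, -3997]]
... * rho(b) = [[1, -1], [2, -1]]  ->  [[937, 277], [-3085, -912]]
... * rho(a) = [[10, 3], [-7, -2]]  ->  [[7431, 2257], [-24466, -7431]]
... * rho(a) = [[10, 3], [-7, -2]]  ->  [[58511, 17779], [-192643, -58536]]
... * rho(b^-1) = [[-1, 1], [-2, 1]]  ->  [[-94069, 76290], [309715, -251179]]
... * rho(b^-1) = [[-1, 1], [-2, 1]]  ->  [[-58511, -17779], [192643, 58536]]
tr = -58511 + 58536 = 25

25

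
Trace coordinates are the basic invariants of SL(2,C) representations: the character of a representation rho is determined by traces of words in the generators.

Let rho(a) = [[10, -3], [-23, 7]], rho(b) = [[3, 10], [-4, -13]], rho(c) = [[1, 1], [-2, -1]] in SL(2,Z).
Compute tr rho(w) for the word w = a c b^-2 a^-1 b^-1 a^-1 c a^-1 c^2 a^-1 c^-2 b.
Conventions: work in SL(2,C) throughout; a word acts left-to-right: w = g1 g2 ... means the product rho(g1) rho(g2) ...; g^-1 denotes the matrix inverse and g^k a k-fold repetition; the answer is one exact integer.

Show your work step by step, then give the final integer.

rho(a) = [[10, -3], [-23, 7]]
... * rho(c) = [[1, 1], [-2, -1]]  ->  [[16, 13], [-37, -30]]
... * rho(b^-1) = [[-13, -10], [4, 3]]  ->  [[-156, -121], [361, 280]]
... * rho(b^-1) = [[-13, -10], [4, 3]]  ->  [[1544, 1197], [-3573, -2770]]
... * rho(a^-1) = [[7, 3], [23, 10]]  ->  [[38339, 16602], [-88721, -38419]]
... * rho(b^-1) = [[-13, -10], [4, 3]]  ->  [[-431999, -333584], [999697, 771953]]
... * rho(a^-1) = [[7, 3], [23, 10]]  ->  [[-10696425, -4631837], [24752798, 10718621]]
... * rho(c) = [[1, 1], [-2, -1]]  ->  [[-1432751, -6064588], [3315556, 14034177]]
... * rho(a^-1) = [[7, 3], [23, 10]]  ->  [[-149514781, -64944133], [345994963, 150288438]]
... * rho(c) = [[1, 1], [-2, -1]]  ->  [[-19626515, -84570648], [45418087, 195706525]]
... * rho(c) = [[1, 1], [-2, -1]]  ->  [[149514781, 64944133], [-345994963, -150288438]]
... * rho(a^-1) = [[7, 3], [23, 10]]  ->  [[2540318526, 1097985673], [-5878598815, -2540869269]]
... * rho(c^-1) = [[-1, -1], [2, 1]]  ->  [[-344347180, -1442332853], [796860277, 3337729546]]
... * rho(c^-1) = [[-1, -1], [2, 1]]  ->  [[-2540318526, -1097985673], [5878598815, 2540869269]]
... * rho(b) = [[3, 10], [-4, -13]]  ->  [[-3229012886, -11129371511], [7472319369, 25754687653]]
tr = -3229012886 + 25754687653 = 22525674767

22525674767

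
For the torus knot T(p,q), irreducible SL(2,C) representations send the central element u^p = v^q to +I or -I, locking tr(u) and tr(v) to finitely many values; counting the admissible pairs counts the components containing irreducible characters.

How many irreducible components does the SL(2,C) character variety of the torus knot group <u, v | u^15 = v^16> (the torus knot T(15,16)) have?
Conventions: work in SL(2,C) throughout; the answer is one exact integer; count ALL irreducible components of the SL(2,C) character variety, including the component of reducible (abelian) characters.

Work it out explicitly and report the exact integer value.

106

Gamma = < u, v | u^15 = v^16 > (torus knot T(15,16)); the central element u^15 = v^16 acts as +I or -I in any irreducible SL(2,C) representation.
This locks tr(u) to 2*cos(pi*alpha/15), alpha in 1..14, and tr(v) to 2*cos(pi*beta/16), beta in 1..15, on each component of irreducible characters.
u^15 = (-1)^alpha I and v^16 = (-1)^beta I must agree, so alpha and beta have equal parity.
Enumerate parity-matched pairs: 7*8 odd-odd plus 7*7 even-even gives 105.
Total: 105 irreducible-character components + 1 reducible (abelian) component = 106.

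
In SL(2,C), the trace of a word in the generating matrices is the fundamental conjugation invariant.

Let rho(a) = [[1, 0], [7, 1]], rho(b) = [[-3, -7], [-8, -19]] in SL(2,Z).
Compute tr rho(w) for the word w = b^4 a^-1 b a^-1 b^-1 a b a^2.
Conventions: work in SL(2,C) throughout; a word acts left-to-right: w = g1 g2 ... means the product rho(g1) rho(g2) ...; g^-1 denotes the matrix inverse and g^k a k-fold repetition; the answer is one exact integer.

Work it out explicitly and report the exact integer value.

82556890506

rho(b) = [[-3, -7], [-8, -19]]
... * rho(b) = [[-3, -7], [-8, -19]]  ->  [[65, 154], [176, 417]]
... * rho(b) = [[-3, -7], [-8, -19]]  ->  [[-1427, -3381], [-3864, -9155]]
... * rho(b) = [[-3, -7], [-8, -19]]  ->  [[31329, 74228], [84832, 200993]]
... * rho(a^-1) = [[1, 0], [-7, 1]]  ->  [[-488267, 74228], [-1322119, 200993]]
... * rho(b) = [[-3, -7], [-8, -19]]  ->  [[870977, 2007537], [2358413, 5435966]]
... * rho(a^-1) = [[1, 0], [-7, 1]]  ->  [[-13181782, 2007537], [-35693349, 5435966]]
... * rho(b^-1) = [[-19, 7], [8, -3]]  ->  [[266514154, -98295085], [721661359, -266161341]]
... * rho(a) = [[1, 0], [7, 1]]  ->  [[-421551441, -98295085], [-1141468028, -266161341]]
... * rho(b) = [[-3, -7], [-8, -19]]  ->  [[2051015003, 4818466702], [5553694812, 13047341675]]
... * rho(a) = [[1, 0], [7, 1]]  ->  [[35780281917, 4818466702], [96885086537, 13047341675]]
... * rho(a) = [[1, 0], [7, 1]]  ->  [[69509548831, 4818466702], [188216478262, 13047341675]]
tr = 69509548831 + 13047341675 = 82556890506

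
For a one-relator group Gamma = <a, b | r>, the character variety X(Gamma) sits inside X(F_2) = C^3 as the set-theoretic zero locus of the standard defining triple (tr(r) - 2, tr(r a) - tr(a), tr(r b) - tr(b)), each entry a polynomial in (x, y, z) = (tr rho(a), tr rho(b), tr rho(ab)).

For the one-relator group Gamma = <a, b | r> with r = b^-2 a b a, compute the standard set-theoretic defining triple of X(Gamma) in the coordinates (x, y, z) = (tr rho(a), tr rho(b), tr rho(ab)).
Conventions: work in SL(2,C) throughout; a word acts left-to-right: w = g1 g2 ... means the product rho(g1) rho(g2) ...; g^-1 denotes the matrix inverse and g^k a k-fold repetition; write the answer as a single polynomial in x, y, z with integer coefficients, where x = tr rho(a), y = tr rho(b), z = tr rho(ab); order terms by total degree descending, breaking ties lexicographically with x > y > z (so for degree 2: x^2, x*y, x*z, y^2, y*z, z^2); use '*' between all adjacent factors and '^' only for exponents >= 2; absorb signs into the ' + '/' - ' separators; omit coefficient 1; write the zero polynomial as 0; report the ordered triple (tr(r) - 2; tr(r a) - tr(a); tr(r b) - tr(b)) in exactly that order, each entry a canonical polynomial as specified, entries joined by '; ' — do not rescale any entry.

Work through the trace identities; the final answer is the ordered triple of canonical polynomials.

reduce: tr(a b a) = tr(a) * tr(b a) - tr(b) = x*z - y
so tr(a b a b) = tr(a b) * tr(a b) - tr(1)   [split at repeated a] = z^2 - 2
so tr(a b a b^-1) = tr(a b a) * tr(b) - tr(a b a b) = x*y*z - y^2 - z^2 + 2
tr(b^-2 a b a) = tr(a b a b^-1) * tr(b) - tr(a b a) = x*y^2*z - y^3 - y*z^2 - x*z + 3*y
so tr(a b a^2) = tr(a) * tr(a b a) - tr(a b) = x^2*z - x*y - z
reduce: tr(b a b) = tr(b) * tr(a b) - tr(a) = y*z - x
tr(a b a^2 b) = tr(a) * tr(b a b a) - tr(b a b) = x*z^2 - y*z - x
reduce: tr(a b a^2 b^-1) = tr(a b a^2) * tr(b) - tr(a b a^2 b) = x^2*y*z - x*y^2 - x*z^2 + x
tr(b^-2 a b a^2) = tr(a b a^2 b^-1) * tr(b) - tr(a b a^2) = x^2*y^2*z - x*y^3 - x*y*z^2 - x^2*z + 2*x*y + z
assemble the triple (tr(r) - 2; tr(r a) - x; tr(r b) - y)

x*y^2*z - y^3 - y*z^2 - x*z + 3*y - 2; x^2*y^2*z - x*y^3 - x*y*z^2 - x^2*z + 2*x*y - x + z; x*y*z - y^2 - z^2 - y + 2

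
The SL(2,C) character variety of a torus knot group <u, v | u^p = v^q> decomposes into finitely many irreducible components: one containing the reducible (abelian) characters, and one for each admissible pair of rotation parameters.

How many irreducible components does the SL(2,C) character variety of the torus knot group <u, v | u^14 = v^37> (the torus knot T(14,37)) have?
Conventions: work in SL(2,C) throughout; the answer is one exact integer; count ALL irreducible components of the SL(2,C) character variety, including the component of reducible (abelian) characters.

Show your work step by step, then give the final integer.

235

In the torus knot group T(14,37), u^14 = v^37 is central, so an irreducible representation sends it to +I or -I (Schur).
On an irreducible component, tr(u) is locked at 2*cos(pi*alpha/14) for some alpha in 1..13, and tr(v) at 2*cos(pi*beta/37) for some beta in 1..36.
The two central values (-1)^alpha I and (-1)^beta I must be the same matrix, so alpha and beta share a parity.
count pairs: odd alpha (7 choices) x odd beta (18), plus even alpha (6) x even beta (18): 7*18 + 6*18 = 234.
components with irreducible characters: 234; plus the single component of reducible (abelian) characters: total 235.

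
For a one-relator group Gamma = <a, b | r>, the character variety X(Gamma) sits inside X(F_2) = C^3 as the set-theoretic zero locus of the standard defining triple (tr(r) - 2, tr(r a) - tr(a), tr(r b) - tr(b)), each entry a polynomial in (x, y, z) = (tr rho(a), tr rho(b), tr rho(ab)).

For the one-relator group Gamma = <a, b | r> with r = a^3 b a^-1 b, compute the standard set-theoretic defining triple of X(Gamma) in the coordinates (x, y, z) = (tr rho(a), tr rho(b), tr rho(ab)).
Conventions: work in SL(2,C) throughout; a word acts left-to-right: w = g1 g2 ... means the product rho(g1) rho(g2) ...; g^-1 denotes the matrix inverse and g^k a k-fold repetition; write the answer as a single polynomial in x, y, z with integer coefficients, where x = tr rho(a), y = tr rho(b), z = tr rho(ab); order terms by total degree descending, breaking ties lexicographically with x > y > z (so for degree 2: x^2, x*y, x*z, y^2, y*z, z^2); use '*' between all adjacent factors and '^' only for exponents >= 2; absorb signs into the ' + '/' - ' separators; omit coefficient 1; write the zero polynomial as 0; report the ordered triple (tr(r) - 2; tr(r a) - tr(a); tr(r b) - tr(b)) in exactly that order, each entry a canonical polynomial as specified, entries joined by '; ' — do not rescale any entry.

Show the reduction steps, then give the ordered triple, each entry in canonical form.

x^3*y*z - x^4 - x^2*y^2 - x^2*z^2 + 4*x^2 + z^2 - 4; x^4*y*z - x^5 - x^3*y^2 - x^3*z^2 - x^2*y*z + 5*x^3 + x*y^2 + 2*x*z^2 - y*z - 6*x; x^3*y^2*z - x^4*y - x^2*y^3 - x^2*y*z^2 + 4*x^2*y + y*z^2 - x*z - 2*y

tr(a^2 b) = tr(a) tr(b a) - tr(b) = x*z - y
tr(a^2) = tr(a) tr(a) - tr(1) = x^2 - 2
tr(b^2 a^2) = tr(b) tr(a^2 b) - tr(a^2) = x*y*z - x^2 - y^2 + 2
next, tr(b^2 a) = tr(b) tr(a b) - tr(a) = y*z - x
tr(b a^3 b) = tr(a) tr(b^2 a^2) - tr(b^2 a) = x^2*y*z - x^3 - x*y^2 - y*z + 3*x
tr(b a b a) = tr(b a) tr(b a) - tr(1) = z^2 - 2
tr(b a b a^2) = tr(a) tr(b a b a) - tr(b a b) = x*z^2 - y*z - x
tr(b a^3 b a) = tr(a) tr(b a b a^2) - tr(b a b a) = x^2*z^2 - x*y*z - x^2 - z^2 + 2
tr(a^3 b a^-1 b) = tr(b a^3 b) tr(a) - tr(b a^3 b a) = x^3*y*z - x^4 - x^2*y^2 - x^2*z^2 + 4*x^2 + z^2 - 2
tr(b a^4 b) = tr(a) tr(a^2 b^2 a) - tr(a^2 b^2)   [square of a] = x^3*y*z - x^4 - x^2*y^2 - 2*x*y*z + 4*x^2 + y^2 - 2
next, tr(b a^4 b a) = tr(a) tr(a^2 b a b a) - tr(a^2 b a b)   [square of a] = x^3*z^2 - x^2*y*z - x^3 - 2*x*z^2 + y*z + 3*x
next, tr(a^3 b a^-1 b a) = tr(b a^4 b) tr(a) - tr(b a^4 b a)   [inverse elimination on a] = x^4*y*z - x^5 - x^3*y^2 - x^3*z^2 - x^2*y*z + 5*x^3 + x*y^2 + 2*x*z^2 - y*z - 5*x
tr(b a^3) = tr(a) tr(b a^2) - tr(b a) = x^2*z - x*y - z
next, tr(b^2 a^3 b) = tr(b) tr(b a^3 b) - tr(b a^3) = x^2*y^2*z - x^3*y - x*y^3 - x^2*z - y^2*z + 4*x*y + z
tr(a^3 b a) = tr(a) tr(a b a^2) - tr(a b a) = x^3*z - x^2*y - 2*x*z + y
next, tr(b^2 a^3 b a) = tr(b) tr(a^3 b a b) - tr(a^3 b a) = x^2*y*z^2 - x^3*z - x*y^2*z - y*z^2 + 2*x*z + y
tr(a^3 b a^-1 b^2) = tr(b^2 a^3 b) tr(a) - tr(b^2 a^3 b a) = x^3*y^2*z - x^4*y - x^2*y^3 - x^2*y*z^2 + 4*x^2*y + y*z^2 - x*z - y
assemble the triple (tr(r) - 2; tr(r a) - x; tr(r b) - y)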